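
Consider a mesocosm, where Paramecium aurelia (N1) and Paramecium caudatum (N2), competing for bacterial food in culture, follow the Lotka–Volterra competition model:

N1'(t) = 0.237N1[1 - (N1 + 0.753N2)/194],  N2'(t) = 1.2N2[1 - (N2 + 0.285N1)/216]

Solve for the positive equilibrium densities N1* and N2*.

N1* ≈ 39.9, N2* ≈ 205

Setting both brackets to zero gives the nullclines N1 + 0.753N2 = 194 and 0.285N1 + N2 = 216.
Substituting N2 = 216 - 0.285N1 into the first: N1(1 - 0.753·0.285) = 194 - 0.753·216.
So N1* = 31.4/0.785 = 39.9, and then N2* = 216 - 0.285·39.9 = 205.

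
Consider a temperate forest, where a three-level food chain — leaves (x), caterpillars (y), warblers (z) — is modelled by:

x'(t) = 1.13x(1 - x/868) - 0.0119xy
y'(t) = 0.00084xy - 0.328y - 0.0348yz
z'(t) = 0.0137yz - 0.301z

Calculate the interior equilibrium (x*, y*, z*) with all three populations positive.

From dz/dt = 0: 0.0137y* = 0.301, so y* = 22.
From dx/dt = 0: 1.13(1 - x*/868) = 0.0119·22, giving x* = 868·(1 - 0.231) = 667.
From dy/dt = 0: 0.00084·667 - 0.328 = 0.0348z*, so z* = 0.232/0.0348 = 6.68.

x* ≈ 667, y* ≈ 22, z* ≈ 6.68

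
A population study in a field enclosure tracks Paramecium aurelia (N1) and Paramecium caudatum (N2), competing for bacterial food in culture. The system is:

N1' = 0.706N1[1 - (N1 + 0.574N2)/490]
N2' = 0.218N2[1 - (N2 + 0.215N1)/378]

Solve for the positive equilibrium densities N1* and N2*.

Setting both brackets to zero gives the nullclines N1 + 0.574N2 = 490 and 0.215N1 + N2 = 378.
Substituting N2 = 378 - 0.215N1 into the first: N1(1 - 0.574·0.215) = 490 - 0.574·378.
So N1* = 273/0.877 = 311, and then N2* = 378 - 0.215·311 = 311.

N1* ≈ 311, N2* ≈ 311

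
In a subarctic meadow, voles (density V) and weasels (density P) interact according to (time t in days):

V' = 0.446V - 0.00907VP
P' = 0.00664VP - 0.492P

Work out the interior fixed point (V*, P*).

V* ≈ 74.1, P* ≈ 49.2

Set dP/dt = 0 with P > 0: 0.00664V - 0.492 = 0, so V* = 0.492/0.00664 = 74.1.
Set dV/dt = 0 with V > 0: 0.446 - 0.00907P = 0, so P* = 0.446/0.00907 = 49.2.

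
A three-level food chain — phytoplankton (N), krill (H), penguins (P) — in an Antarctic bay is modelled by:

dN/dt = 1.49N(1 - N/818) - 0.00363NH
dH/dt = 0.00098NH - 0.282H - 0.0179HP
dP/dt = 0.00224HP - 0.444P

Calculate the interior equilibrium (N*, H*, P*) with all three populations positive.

From dP/dt = 0: 0.00224H* = 0.444, so H* = 198.
From dN/dt = 0: 1.49(1 - N*/818) = 0.00363·198, giving N* = 818·(1 - 0.483) = 423.
From dH/dt = 0: 0.00098·423 - 0.282 = 0.0179P*, so P* = 0.133/0.0179 = 7.4.

N* ≈ 423, H* ≈ 198, P* ≈ 7.4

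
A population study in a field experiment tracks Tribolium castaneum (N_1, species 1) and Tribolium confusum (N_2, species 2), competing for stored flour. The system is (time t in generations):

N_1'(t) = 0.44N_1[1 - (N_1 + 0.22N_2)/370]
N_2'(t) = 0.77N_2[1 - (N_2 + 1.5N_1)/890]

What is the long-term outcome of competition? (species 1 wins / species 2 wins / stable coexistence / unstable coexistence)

stable coexistence

Compare the nullcline intercepts: K1/α12 = 370/0.22 = 1680 > K2 = 890; K2/α21 = 890/1.5 = 593 > K1 = 370.
Since both inequalities hold, each species can invade when rare, so the interior equilibrium is stable.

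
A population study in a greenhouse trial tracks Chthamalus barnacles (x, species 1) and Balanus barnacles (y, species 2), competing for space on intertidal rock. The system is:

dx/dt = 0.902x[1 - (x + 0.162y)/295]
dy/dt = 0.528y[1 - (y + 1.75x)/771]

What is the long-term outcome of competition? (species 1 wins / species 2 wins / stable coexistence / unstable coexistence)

Compare the nullcline intercepts: K1/α12 = 295/0.162 = 1820 > K2 = 771; K2/α21 = 771/1.75 = 441 > K1 = 295.
Since both inequalities hold, each species can invade when rare, so the interior equilibrium is stable.

stable coexistence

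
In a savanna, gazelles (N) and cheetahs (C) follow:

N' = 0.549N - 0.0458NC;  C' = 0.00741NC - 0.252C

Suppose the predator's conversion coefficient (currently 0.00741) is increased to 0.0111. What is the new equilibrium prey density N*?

At the interior fixed point, setting dC/dt = 0 with C > 0 fixes N* = (predator death rate)/(NC coefficient) — independent of the other coefficients.
With the change, N* = 0.252/0.0111 = 22.7; it falls from 34.

N* ≈ 22.7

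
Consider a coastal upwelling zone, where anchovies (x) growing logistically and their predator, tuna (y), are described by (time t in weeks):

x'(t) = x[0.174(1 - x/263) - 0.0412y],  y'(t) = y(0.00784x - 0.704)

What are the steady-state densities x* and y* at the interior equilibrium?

From dy/dt = 0 with y > 0: 0.00784x* = 0.704, so x* = 89.8.
Substitute into dx/dt = 0: 0.174(1 - 89.8/263) = 0.0412y*.
The bracket is 0.659, giving y* = 0.115/0.0412 = 2.78.

x* ≈ 89.8, y* ≈ 2.78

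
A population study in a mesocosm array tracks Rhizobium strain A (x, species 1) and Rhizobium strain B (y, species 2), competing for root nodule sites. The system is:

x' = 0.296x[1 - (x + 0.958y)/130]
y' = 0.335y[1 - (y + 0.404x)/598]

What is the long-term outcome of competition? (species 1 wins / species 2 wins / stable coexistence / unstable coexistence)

species 2 excludes species 1

Compare the nullcline intercepts: K1/α12 = 130/0.958 = 136 < K2 = 598; K2/α21 = 598/0.404 = 1480 > K1 = 130.
Since the inequalities point opposite ways, species 2 can invade but species 1 cannot.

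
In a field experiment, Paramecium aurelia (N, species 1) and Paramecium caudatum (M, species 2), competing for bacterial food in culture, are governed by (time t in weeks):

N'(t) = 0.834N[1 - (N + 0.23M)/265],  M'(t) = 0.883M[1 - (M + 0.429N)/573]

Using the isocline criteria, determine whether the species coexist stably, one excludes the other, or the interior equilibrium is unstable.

stable coexistence

Compare the nullcline intercepts: K1/α12 = 265/0.23 = 1150 > K2 = 573; K2/α21 = 573/0.429 = 1340 > K1 = 265.
Since both inequalities hold, each species can invade when rare, so the interior equilibrium is stable.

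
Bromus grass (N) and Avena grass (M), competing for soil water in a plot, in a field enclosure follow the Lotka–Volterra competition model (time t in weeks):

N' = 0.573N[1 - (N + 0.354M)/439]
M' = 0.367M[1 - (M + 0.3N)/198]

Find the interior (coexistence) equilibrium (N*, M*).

N* ≈ 413, M* ≈ 74.2

Setting both brackets to zero gives the nullclines N + 0.354M = 439 and 0.3N + M = 198.
Substituting M = 198 - 0.3N into the first: N(1 - 0.354·0.3) = 439 - 0.354·198.
So N* = 369/0.894 = 413, and then M* = 198 - 0.3·413 = 74.2.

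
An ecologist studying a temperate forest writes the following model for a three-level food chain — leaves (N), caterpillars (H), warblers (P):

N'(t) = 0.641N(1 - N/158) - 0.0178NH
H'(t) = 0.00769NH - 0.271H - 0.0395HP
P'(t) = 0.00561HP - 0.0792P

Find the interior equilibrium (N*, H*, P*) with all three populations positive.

From dP/dt = 0: 0.00561H* = 0.0792, so H* = 14.1.
From dN/dt = 0: 0.641(1 - N*/158) = 0.0178·14.1, giving N* = 158·(1 - 0.392) = 96.1.
From dH/dt = 0: 0.00769·96.1 - 0.271 = 0.0395P*, so P* = 0.468/0.0395 = 11.8.

N* ≈ 96.1, H* ≈ 14.1, P* ≈ 11.8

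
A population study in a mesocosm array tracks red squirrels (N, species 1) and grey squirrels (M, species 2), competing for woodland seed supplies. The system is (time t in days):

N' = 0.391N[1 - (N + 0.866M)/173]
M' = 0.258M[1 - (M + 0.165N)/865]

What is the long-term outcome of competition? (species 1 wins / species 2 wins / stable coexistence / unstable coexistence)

species 2 excludes species 1

Compare the nullcline intercepts: K1/α12 = 173/0.866 = 200 < K2 = 865; K2/α21 = 865/0.165 = 5240 > K1 = 173.
Since the inequalities point opposite ways, species 2 can invade but species 1 cannot.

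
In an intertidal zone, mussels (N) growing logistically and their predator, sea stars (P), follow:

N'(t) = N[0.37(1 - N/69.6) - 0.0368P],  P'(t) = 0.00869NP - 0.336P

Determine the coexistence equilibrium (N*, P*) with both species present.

N* ≈ 38.7, P* ≈ 4.47

From dP/dt = 0 with P > 0: 0.00869N* = 0.336, so N* = 38.7.
Substitute into dN/dt = 0: 0.37(1 - 38.7/69.6) = 0.0368P*.
The bracket is 0.444, giving P* = 0.164/0.0368 = 4.47.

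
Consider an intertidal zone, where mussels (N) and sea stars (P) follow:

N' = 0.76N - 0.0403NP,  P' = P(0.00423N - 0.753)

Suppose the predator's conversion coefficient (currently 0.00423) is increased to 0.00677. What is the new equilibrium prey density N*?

At the interior fixed point, setting dP/dt = 0 with P > 0 fixes N* = (predator death rate)/(NP coefficient) — independent of the other coefficients.
With the change, N* = 0.753/0.00677 = 111; it falls from 178.

N* ≈ 111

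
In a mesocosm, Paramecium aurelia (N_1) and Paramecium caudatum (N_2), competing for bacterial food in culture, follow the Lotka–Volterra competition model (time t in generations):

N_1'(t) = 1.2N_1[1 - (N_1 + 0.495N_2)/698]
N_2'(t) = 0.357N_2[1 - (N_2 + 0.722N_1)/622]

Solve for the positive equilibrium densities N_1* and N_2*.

N_1* ≈ 607, N_2* ≈ 184

Setting both brackets to zero gives the nullclines N_1 + 0.495N_2 = 698 and 0.722N_1 + N_2 = 622.
Substituting N_2 = 622 - 0.722N_1 into the first: N_1(1 - 0.495·0.722) = 698 - 0.495·622.
So N_1* = 390/0.643 = 607, and then N_2* = 622 - 0.722·607 = 184.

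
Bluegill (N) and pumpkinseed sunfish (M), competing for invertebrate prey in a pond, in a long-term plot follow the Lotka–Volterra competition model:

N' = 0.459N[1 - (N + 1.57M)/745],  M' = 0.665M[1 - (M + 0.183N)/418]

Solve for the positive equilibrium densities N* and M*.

N* ≈ 125, M* ≈ 395

Setting both brackets to zero gives the nullclines N + 1.57M = 745 and 0.183N + M = 418.
Substituting M = 418 - 0.183N into the first: N(1 - 1.57·0.183) = 745 - 1.57·418.
So N* = 88.7/0.713 = 125, and then M* = 418 - 0.183·125 = 395.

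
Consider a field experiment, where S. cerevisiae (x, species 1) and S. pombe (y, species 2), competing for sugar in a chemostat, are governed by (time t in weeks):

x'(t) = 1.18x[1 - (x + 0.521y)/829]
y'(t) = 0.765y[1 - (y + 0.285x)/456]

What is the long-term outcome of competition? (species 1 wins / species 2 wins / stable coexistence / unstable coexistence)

stable coexistence

Compare the nullcline intercepts: K1/α12 = 829/0.521 = 1590 > K2 = 456; K2/α21 = 456/0.285 = 1600 > K1 = 829.
Since both inequalities hold, each species can invade when rare, so the interior equilibrium is stable.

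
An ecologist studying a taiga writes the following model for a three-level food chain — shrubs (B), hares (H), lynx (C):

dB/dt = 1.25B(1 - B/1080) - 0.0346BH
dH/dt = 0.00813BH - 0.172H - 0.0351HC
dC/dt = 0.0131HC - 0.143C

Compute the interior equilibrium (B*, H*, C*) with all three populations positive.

B* ≈ 754, H* ≈ 10.9, C* ≈ 170

From dC/dt = 0: 0.0131H* = 0.143, so H* = 10.9.
From dB/dt = 0: 1.25(1 - B*/1080) = 0.0346·10.9, giving B* = 1080·(1 - 0.302) = 754.
From dH/dt = 0: 0.00813·754 - 0.172 = 0.0351C*, so C* = 5.96/0.0351 = 170.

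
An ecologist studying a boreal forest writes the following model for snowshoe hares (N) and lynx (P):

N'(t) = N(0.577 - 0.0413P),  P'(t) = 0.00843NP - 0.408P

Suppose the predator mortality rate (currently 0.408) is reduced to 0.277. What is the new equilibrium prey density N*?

N* ≈ 32.9

At the interior fixed point, setting dP/dt = 0 with P > 0 fixes N* = (predator death rate)/(NP coefficient) — independent of the other coefficients.
With the change, N* = 0.277/0.00843 = 32.9; it falls from 48.4.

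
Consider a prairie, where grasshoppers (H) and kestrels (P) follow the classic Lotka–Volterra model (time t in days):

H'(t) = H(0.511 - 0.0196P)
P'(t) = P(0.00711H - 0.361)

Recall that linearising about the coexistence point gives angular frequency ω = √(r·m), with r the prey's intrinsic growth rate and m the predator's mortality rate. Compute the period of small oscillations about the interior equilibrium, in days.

Here r = 0.511 and m = 0.361, so r·m = 0.184.
ω = √0.184 = 0.43 per day, hence T = 2π/ω ≈ 14.6 days.

T ≈ 14.6 days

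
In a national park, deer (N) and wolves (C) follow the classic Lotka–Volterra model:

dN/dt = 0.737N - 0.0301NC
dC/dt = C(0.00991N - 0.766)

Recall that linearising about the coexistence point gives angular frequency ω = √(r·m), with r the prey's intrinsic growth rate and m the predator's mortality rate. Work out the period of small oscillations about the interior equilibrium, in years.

Here r = 0.737 and m = 0.766, so r·m = 0.565.
ω = √0.565 = 0.751 per year, hence T = 2π/ω ≈ 8.36 years.

T ≈ 8.36 years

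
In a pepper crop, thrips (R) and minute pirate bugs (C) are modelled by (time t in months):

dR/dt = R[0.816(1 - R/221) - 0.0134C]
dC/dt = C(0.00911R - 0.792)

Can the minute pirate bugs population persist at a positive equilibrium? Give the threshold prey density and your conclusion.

Threshold R = 86.9; K > 86.9, so yes, the predator persists.

The predator equation gives dC/dt > 0 only when R > 0.792/0.00911 = 86.9.
Without the predator, R → K = 221. Since 221 > 86.9, the predator can invade and persist.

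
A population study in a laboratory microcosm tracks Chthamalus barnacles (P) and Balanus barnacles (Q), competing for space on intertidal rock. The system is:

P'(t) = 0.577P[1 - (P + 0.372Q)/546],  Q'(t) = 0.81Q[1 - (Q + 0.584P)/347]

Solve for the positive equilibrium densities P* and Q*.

P* ≈ 533, Q* ≈ 35.9

Setting both brackets to zero gives the nullclines P + 0.372Q = 546 and 0.584P + Q = 347.
Substituting Q = 347 - 0.584P into the first: P(1 - 0.372·0.584) = 546 - 0.372·347.
So P* = 417/0.783 = 533, and then Q* = 347 - 0.584·533 = 35.9.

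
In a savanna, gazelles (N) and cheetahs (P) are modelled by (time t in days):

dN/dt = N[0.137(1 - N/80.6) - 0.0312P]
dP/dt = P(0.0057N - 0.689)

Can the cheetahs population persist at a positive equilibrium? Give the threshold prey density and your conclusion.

Threshold N = 121; K < 121, so no, the predator goes extinct.

The predator equation gives dP/dt > 0 only when N > 0.689/0.0057 = 121.
Without the predator, N → K = 80.6. Since 80.6 < 121, the predator cannot invade.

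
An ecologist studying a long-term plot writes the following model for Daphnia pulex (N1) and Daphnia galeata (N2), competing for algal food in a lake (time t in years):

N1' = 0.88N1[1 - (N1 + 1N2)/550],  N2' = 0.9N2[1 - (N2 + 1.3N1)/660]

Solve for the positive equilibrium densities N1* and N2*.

N1* ≈ 367, N2* ≈ 183

Setting both brackets to zero gives the nullclines N1 + 1N2 = 550 and 1.3N1 + N2 = 660.
Substituting N2 = 660 - 1.3N1 into the first: N1(1 - 1·1.3) = 550 - 1·660.
So N1* = -110/-0.3 = 367, and then N2* = 660 - 1.3·367 = 183.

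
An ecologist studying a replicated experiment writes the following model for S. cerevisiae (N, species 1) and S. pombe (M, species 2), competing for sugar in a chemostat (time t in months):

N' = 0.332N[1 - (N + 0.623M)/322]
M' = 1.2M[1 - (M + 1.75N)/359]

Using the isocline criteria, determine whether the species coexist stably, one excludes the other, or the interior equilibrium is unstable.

species 1 excludes species 2

Compare the nullcline intercepts: K1/α12 = 322/0.623 = 517 > K2 = 359; K2/α21 = 359/1.75 = 205 < K1 = 322.
Since the inequalities point opposite ways, species 1 can invade but species 2 cannot.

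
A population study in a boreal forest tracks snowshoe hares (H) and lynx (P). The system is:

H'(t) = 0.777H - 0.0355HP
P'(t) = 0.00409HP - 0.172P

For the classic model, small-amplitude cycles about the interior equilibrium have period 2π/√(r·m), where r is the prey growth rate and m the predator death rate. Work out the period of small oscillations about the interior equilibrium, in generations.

Here r = 0.777 and m = 0.172, so r·m = 0.134.
ω = √0.134 = 0.366 per generation, hence T = 2π/ω ≈ 17.2 generations.

T ≈ 17.2 generations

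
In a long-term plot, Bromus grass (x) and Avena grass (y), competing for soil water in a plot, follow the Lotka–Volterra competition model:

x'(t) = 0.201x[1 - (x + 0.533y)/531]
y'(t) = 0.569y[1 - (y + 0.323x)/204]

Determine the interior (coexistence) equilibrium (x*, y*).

x* ≈ 510, y* ≈ 39.2

Setting both brackets to zero gives the nullclines x + 0.533y = 531 and 0.323x + y = 204.
Substituting y = 204 - 0.323x into the first: x(1 - 0.533·0.323) = 531 - 0.533·204.
So x* = 422/0.828 = 510, and then y* = 204 - 0.323·510 = 39.2.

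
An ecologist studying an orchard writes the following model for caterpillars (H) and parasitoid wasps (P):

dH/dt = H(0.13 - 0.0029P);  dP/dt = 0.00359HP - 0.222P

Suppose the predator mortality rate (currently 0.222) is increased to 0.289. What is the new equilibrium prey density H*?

At the interior fixed point, setting dP/dt = 0 with P > 0 fixes H* = (predator death rate)/(HP coefficient) — independent of the other coefficients.
With the change, H* = 0.289/0.00359 = 80.5; it rises from 61.8.

H* ≈ 80.5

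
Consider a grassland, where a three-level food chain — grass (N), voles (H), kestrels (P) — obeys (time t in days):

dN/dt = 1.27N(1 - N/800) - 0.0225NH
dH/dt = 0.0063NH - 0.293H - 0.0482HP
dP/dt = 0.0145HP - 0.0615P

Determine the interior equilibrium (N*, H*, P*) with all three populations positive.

From dP/dt = 0: 0.0145H* = 0.0615, so H* = 4.24.
From dN/dt = 0: 1.27(1 - N*/800) = 0.0225·4.24, giving N* = 800·(1 - 0.0751) = 740.
From dH/dt = 0: 0.0063·740 - 0.293 = 0.0482P*, so P* = 4.37/0.0482 = 90.6.

N* ≈ 740, H* ≈ 4.24, P* ≈ 90.6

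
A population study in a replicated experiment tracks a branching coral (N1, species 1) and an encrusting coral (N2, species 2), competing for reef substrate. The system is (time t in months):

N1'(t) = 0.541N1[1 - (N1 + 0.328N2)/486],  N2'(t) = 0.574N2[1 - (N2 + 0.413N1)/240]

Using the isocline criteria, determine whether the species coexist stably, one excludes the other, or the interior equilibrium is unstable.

Compare the nullcline intercepts: K1/α12 = 486/0.328 = 1480 > K2 = 240; K2/α21 = 240/0.413 = 581 > K1 = 486.
Since both inequalities hold, each species can invade when rare, so the interior equilibrium is stable.

stable coexistence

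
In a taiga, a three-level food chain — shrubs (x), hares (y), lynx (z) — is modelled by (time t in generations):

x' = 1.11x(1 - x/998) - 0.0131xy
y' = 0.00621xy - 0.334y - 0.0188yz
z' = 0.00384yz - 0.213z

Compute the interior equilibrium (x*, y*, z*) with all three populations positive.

From dz/dt = 0: 0.00384y* = 0.213, so y* = 55.5.
From dx/dt = 0: 1.11(1 - x*/998) = 0.0131·55.5, giving x* = 998·(1 - 0.655) = 345.
From dy/dt = 0: 0.00621·345 - 0.334 = 0.0188z*, so z* = 1.81/0.0188 = 96.1.

x* ≈ 345, y* ≈ 55.5, z* ≈ 96.1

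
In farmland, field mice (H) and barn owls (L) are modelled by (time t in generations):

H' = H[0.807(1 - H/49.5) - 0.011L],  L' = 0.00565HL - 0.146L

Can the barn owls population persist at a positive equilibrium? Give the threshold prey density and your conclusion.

The predator equation gives dL/dt > 0 only when H > 0.146/0.00565 = 25.8.
Without the predator, H → K = 49.5. Since 49.5 > 25.8, the predator can invade and persist.

Threshold H = 25.8; K > 25.8, so yes, the predator persists.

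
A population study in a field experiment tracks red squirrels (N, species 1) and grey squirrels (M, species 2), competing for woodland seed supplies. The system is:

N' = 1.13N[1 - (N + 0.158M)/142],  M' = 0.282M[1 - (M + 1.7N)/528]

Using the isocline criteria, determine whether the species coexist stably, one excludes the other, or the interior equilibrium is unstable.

stable coexistence

Compare the nullcline intercepts: K1/α12 = 142/0.158 = 899 > K2 = 528; K2/α21 = 528/1.7 = 311 > K1 = 142.
Since both inequalities hold, each species can invade when rare, so the interior equilibrium is stable.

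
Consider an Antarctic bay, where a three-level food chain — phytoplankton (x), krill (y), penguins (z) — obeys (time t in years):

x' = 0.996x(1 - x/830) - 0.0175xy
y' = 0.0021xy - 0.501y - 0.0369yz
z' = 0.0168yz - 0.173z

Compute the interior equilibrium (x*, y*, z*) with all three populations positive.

x* ≈ 680, y* ≈ 10.3, z* ≈ 25.1

From dz/dt = 0: 0.0168y* = 0.173, so y* = 10.3.
From dx/dt = 0: 0.996(1 - x*/830) = 0.0175·10.3, giving x* = 830·(1 - 0.181) = 680.
From dy/dt = 0: 0.0021·680 - 0.501 = 0.0369z*, so z* = 0.927/0.0369 = 25.1.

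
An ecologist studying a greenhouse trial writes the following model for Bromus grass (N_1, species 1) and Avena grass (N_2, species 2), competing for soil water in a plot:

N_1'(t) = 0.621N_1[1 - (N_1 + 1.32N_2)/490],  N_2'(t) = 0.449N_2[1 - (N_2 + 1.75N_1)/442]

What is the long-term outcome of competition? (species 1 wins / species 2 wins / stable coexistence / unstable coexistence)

unstable coexistence (outcome depends on initial conditions)

Compare the nullcline intercepts: K1/α12 = 490/1.32 = 371 < K2 = 442; K2/α21 = 442/1.75 = 253 < K1 = 490.
Since both are reversed, neither can invade when rare; the interior point is a saddle.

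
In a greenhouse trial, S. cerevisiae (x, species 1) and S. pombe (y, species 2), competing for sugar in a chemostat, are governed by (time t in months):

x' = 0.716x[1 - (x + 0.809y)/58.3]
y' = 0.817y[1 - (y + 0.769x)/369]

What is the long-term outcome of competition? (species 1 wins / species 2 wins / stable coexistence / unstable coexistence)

species 2 excludes species 1

Compare the nullcline intercepts: K1/α12 = 58.3/0.809 = 72.1 < K2 = 369; K2/α21 = 369/0.769 = 480 > K1 = 58.3.
Since the inequalities point opposite ways, species 2 can invade but species 1 cannot.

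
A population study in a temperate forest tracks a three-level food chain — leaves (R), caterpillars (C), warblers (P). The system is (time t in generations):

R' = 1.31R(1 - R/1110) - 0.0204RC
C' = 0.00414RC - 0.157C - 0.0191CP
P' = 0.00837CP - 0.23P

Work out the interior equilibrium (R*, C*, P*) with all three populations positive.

R* ≈ 635, C* ≈ 27.5, P* ≈ 129

From dP/dt = 0: 0.00837C* = 0.23, so C* = 27.5.
From dR/dt = 0: 1.31(1 - R*/1110) = 0.0204·27.5, giving R* = 1110·(1 - 0.428) = 635.
From dC/dt = 0: 0.00414·635 - 0.157 = 0.0191P*, so P* = 2.47/0.0191 = 129.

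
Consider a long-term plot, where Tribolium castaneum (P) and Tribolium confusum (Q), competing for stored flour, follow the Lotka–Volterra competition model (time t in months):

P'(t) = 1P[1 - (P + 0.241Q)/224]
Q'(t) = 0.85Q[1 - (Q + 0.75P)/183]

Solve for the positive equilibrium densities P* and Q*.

Setting both brackets to zero gives the nullclines P + 0.241Q = 224 and 0.75P + Q = 183.
Substituting Q = 183 - 0.75P into the first: P(1 - 0.241·0.75) = 224 - 0.241·183.
So P* = 180/0.819 = 220, and then Q* = 183 - 0.75·220 = 18.3.

P* ≈ 220, Q* ≈ 18.3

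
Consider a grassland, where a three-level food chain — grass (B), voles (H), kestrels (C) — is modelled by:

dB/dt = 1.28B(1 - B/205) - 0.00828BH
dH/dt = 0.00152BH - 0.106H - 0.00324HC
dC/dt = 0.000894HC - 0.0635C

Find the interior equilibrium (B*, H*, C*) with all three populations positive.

B* ≈ 111, H* ≈ 71, C* ≈ 19.3

From dC/dt = 0: 0.000894H* = 0.0635, so H* = 71.
From dB/dt = 0: 1.28(1 - B*/205) = 0.00828·71, giving B* = 205·(1 - 0.459) = 111.
From dH/dt = 0: 0.00152·111 - 0.106 = 0.00324C*, so C* = 0.0624/0.00324 = 19.3.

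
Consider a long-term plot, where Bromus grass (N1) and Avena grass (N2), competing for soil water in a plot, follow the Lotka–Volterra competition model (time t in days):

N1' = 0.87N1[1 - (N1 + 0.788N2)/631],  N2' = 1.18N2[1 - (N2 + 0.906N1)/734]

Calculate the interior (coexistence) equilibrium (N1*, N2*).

Setting both brackets to zero gives the nullclines N1 + 0.788N2 = 631 and 0.906N1 + N2 = 734.
Substituting N2 = 734 - 0.906N1 into the first: N1(1 - 0.788·0.906) = 631 - 0.788·734.
So N1* = 52.6/0.286 = 184, and then N2* = 734 - 0.906·184 = 567.

N1* ≈ 184, N2* ≈ 567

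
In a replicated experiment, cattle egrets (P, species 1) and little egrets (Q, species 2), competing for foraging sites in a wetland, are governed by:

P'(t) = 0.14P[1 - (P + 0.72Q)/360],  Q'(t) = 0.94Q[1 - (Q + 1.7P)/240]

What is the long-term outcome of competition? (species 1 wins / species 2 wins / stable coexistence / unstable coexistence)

Compare the nullcline intercepts: K1/α12 = 360/0.72 = 500 > K2 = 240; K2/α21 = 240/1.7 = 141 < K1 = 360.
Since the inequalities point opposite ways, species 1 can invade but species 2 cannot.

species 1 excludes species 2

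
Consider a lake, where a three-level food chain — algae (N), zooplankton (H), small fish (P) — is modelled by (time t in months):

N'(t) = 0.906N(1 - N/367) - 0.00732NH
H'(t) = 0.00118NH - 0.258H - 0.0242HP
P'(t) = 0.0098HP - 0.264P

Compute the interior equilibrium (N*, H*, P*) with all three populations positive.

From dP/dt = 0: 0.0098H* = 0.264, so H* = 26.9.
From dN/dt = 0: 0.906(1 - N*/367) = 0.00732·26.9, giving N* = 367·(1 - 0.218) = 287.
From dH/dt = 0: 0.00118·287 - 0.258 = 0.0242P*, so P* = 0.0808/0.0242 = 3.34.

N* ≈ 287, H* ≈ 26.9, P* ≈ 3.34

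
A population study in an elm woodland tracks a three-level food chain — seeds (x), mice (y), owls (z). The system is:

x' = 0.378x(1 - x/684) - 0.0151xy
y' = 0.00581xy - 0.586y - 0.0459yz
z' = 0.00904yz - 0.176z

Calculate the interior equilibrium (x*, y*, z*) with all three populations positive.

x* ≈ 152, y* ≈ 19.5, z* ≈ 6.48

From dz/dt = 0: 0.00904y* = 0.176, so y* = 19.5.
From dx/dt = 0: 0.378(1 - x*/684) = 0.0151·19.5, giving x* = 684·(1 - 0.778) = 152.
From dy/dt = 0: 0.00581·152 - 0.586 = 0.0459z*, so z* = 0.297/0.0459 = 6.48.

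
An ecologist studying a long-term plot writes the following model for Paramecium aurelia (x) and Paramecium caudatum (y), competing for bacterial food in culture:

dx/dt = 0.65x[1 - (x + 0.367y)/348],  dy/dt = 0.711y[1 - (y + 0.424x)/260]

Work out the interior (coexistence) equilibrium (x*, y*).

Setting both brackets to zero gives the nullclines x + 0.367y = 348 and 0.424x + y = 260.
Substituting y = 260 - 0.424x into the first: x(1 - 0.367·0.424) = 348 - 0.367·260.
So x* = 253/0.844 = 299, and then y* = 260 - 0.424·299 = 133.

x* ≈ 299, y* ≈ 133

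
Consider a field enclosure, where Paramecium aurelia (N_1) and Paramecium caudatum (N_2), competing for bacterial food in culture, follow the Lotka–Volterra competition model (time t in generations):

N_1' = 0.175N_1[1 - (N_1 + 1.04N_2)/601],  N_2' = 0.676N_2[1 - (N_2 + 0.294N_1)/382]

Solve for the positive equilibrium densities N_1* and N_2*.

Setting both brackets to zero gives the nullclines N_1 + 1.04N_2 = 601 and 0.294N_1 + N_2 = 382.
Substituting N_2 = 382 - 0.294N_1 into the first: N_1(1 - 1.04·0.294) = 601 - 1.04·382.
So N_1* = 204/0.694 = 293, and then N_2* = 382 - 0.294·293 = 296.

N_1* ≈ 293, N_2* ≈ 296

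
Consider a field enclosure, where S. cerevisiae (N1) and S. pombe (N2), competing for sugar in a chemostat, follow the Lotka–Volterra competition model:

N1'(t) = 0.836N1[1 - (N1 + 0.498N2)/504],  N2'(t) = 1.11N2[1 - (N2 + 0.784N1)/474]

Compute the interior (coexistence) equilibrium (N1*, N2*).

Setting both brackets to zero gives the nullclines N1 + 0.498N2 = 504 and 0.784N1 + N2 = 474.
Substituting N2 = 474 - 0.784N1 into the first: N1(1 - 0.498·0.784) = 504 - 0.498·474.
So N1* = 268/0.61 = 440, and then N2* = 474 - 0.784·440 = 129.

N1* ≈ 440, N2* ≈ 129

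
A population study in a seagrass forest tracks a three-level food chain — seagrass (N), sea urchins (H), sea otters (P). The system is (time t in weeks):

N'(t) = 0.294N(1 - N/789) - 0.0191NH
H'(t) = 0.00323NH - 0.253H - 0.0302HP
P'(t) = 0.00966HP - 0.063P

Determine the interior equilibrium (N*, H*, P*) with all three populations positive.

From dP/dt = 0: 0.00966H* = 0.063, so H* = 6.52.
From dN/dt = 0: 0.294(1 - N*/789) = 0.0191·6.52, giving N* = 789·(1 - 0.424) = 455.
From dH/dt = 0: 0.00323·455 - 0.253 = 0.0302P*, so P* = 1.22/0.0302 = 40.3.

N* ≈ 455, H* ≈ 6.52, P* ≈ 40.3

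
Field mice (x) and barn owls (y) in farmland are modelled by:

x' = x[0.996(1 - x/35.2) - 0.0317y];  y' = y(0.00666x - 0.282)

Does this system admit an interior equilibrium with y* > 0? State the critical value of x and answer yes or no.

Threshold x = 42.3; K < 42.3, so no, the predator goes extinct.

The predator equation gives dy/dt > 0 only when x > 0.282/0.00666 = 42.3.
Without the predator, x → K = 35.2. Since 35.2 < 42.3, the predator cannot invade.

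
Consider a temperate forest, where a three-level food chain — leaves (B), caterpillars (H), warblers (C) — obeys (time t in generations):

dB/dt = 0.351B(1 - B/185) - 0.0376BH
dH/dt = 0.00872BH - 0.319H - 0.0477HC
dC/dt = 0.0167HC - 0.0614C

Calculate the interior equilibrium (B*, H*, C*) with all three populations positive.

From dC/dt = 0: 0.0167H* = 0.0614, so H* = 3.68.
From dB/dt = 0: 0.351(1 - B*/185) = 0.0376·3.68, giving B* = 185·(1 - 0.394) = 112.
From dH/dt = 0: 0.00872·112 - 0.319 = 0.0477C*, so C* = 0.659/0.0477 = 13.8.

B* ≈ 112, H* ≈ 3.68, C* ≈ 13.8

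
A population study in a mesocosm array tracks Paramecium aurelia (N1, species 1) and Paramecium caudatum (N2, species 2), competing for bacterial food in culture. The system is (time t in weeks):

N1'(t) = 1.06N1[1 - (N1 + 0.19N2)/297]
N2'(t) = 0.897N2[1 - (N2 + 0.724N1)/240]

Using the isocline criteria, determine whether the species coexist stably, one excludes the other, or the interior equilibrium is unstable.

Compare the nullcline intercepts: K1/α12 = 297/0.19 = 1560 > K2 = 240; K2/α21 = 240/0.724 = 331 > K1 = 297.
Since both inequalities hold, each species can invade when rare, so the interior equilibrium is stable.

stable coexistence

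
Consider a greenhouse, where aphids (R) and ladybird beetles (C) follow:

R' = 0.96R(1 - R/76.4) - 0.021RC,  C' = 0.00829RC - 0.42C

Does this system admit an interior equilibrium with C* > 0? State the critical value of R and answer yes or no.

The predator equation gives dC/dt > 0 only when R > 0.42/0.00829 = 50.7.
Without the predator, R → K = 76.4. Since 76.4 > 50.7, the predator can invade and persist.

Threshold R = 50.7; K > 50.7, so yes, the predator persists.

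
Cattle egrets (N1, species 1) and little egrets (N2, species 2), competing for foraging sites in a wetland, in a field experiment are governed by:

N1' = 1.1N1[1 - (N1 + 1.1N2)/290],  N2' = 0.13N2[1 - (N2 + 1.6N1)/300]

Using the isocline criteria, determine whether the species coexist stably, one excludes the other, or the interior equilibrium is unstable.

Compare the nullcline intercepts: K1/α12 = 290/1.1 = 264 < K2 = 300; K2/α21 = 300/1.6 = 188 < K1 = 290.
Since both are reversed, neither can invade when rare; the interior point is a saddle.

unstable coexistence (outcome depends on initial conditions)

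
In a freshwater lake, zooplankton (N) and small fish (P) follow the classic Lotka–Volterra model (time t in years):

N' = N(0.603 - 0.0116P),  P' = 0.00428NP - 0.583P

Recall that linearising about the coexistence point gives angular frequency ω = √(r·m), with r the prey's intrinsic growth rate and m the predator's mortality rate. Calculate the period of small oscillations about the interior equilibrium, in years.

Here r = 0.603 and m = 0.583, so r·m = 0.352.
ω = √0.352 = 0.593 per year, hence T = 2π/ω ≈ 10.6 years.

T ≈ 10.6 years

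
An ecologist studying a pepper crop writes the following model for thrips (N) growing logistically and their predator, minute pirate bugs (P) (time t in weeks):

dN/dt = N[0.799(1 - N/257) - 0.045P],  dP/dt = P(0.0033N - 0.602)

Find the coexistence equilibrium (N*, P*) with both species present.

N* ≈ 182, P* ≈ 5.15

From dP/dt = 0 with P > 0: 0.0033N* = 0.602, so N* = 182.
Substitute into dN/dt = 0: 0.799(1 - 182/257) = 0.045P*.
The bracket is 0.29, giving P* = 0.232/0.045 = 5.15.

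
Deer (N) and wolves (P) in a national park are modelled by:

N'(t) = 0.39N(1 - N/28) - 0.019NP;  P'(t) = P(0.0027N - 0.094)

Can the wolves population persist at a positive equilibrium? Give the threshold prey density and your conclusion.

The predator equation gives dP/dt > 0 only when N > 0.094/0.0027 = 34.8.
Without the predator, N → K = 28. Since 28 < 34.8, the predator cannot invade.

Threshold N = 34.8; K < 34.8, so no, the predator goes extinct.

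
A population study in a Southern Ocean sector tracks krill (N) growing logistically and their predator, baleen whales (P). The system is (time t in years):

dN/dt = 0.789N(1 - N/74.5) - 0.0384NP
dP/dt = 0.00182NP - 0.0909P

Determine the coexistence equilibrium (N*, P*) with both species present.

From dP/dt = 0 with P > 0: 0.00182N* = 0.0909, so N* = 49.9.
Substitute into dN/dt = 0: 0.789(1 - 49.9/74.5) = 0.0384P*.
The bracket is 0.33, giving P* = 0.26/0.0384 = 6.77.

N* ≈ 49.9, P* ≈ 6.77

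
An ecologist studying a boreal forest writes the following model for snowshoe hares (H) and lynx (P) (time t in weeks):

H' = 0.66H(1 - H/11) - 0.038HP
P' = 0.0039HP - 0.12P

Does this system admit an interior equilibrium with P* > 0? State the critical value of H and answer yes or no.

The predator equation gives dP/dt > 0 only when H > 0.12/0.0039 = 30.8.
Without the predator, H → K = 11. Since 11 < 30.8, the predator cannot invade.

Threshold H = 30.8; K < 30.8, so no, the predator goes extinct.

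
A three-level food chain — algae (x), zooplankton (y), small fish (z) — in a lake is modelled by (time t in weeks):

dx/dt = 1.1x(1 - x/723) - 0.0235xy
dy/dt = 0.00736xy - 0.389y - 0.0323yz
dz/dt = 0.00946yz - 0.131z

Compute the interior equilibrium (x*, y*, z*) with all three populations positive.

From dz/dt = 0: 0.00946y* = 0.131, so y* = 13.8.
From dx/dt = 0: 1.1(1 - x*/723) = 0.0235·13.8, giving x* = 723·(1 - 0.296) = 509.
From dy/dt = 0: 0.00736·509 - 0.389 = 0.0323z*, so z* = 3.36/0.0323 = 104.

x* ≈ 509, y* ≈ 13.8, z* ≈ 104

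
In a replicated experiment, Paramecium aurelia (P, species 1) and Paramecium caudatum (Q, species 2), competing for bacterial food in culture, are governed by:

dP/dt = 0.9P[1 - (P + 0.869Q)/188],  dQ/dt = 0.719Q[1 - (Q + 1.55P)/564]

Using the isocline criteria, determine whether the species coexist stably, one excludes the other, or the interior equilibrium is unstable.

Compare the nullcline intercepts: K1/α12 = 188/0.869 = 216 < K2 = 564; K2/α21 = 564/1.55 = 364 > K1 = 188.
Since the inequalities point opposite ways, species 2 can invade but species 1 cannot.

species 2 excludes species 1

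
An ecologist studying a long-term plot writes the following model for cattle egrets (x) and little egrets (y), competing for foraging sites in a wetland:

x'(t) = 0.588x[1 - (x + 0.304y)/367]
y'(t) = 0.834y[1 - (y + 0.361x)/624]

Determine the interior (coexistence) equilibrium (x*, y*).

Setting both brackets to zero gives the nullclines x + 0.304y = 367 and 0.361x + y = 624.
Substituting y = 624 - 0.361x into the first: x(1 - 0.304·0.361) = 367 - 0.304·624.
So x* = 177/0.89 = 199, and then y* = 624 - 0.361·199 = 552.

x* ≈ 199, y* ≈ 552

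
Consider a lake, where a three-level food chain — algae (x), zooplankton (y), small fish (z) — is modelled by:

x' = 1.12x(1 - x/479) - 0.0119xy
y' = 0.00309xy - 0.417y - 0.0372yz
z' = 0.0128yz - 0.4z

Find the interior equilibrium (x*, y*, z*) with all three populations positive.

From dz/dt = 0: 0.0128y* = 0.4, so y* = 31.2.
From dx/dt = 0: 1.12(1 - x*/479) = 0.0119·31.2, giving x* = 479·(1 - 0.332) = 320.
From dy/dt = 0: 0.00309·320 - 0.417 = 0.0372z*, so z* = 0.572/0.0372 = 15.4.

x* ≈ 320, y* ≈ 31.2, z* ≈ 15.4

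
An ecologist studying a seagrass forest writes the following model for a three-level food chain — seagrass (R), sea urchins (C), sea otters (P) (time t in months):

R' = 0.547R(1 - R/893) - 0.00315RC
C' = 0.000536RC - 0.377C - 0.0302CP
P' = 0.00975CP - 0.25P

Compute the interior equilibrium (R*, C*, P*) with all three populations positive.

R* ≈ 761, C* ≈ 25.6, P* ≈ 1.03

From dP/dt = 0: 0.00975C* = 0.25, so C* = 25.6.
From dR/dt = 0: 0.547(1 - R*/893) = 0.00315·25.6, giving R* = 893·(1 - 0.148) = 761.
From dC/dt = 0: 0.000536·761 - 0.377 = 0.0302P*, so P* = 0.031/0.0302 = 1.03.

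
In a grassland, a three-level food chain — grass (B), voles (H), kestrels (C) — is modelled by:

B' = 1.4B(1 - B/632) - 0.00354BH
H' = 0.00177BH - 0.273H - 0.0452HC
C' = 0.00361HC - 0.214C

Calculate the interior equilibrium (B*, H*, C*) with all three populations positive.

B* ≈ 537, H* ≈ 59.3, C* ≈ 15

From dC/dt = 0: 0.00361H* = 0.214, so H* = 59.3.
From dB/dt = 0: 1.4(1 - B*/632) = 0.00354·59.3, giving B* = 632·(1 - 0.15) = 537.
From dH/dt = 0: 0.00177·537 - 0.273 = 0.0452C*, so C* = 0.678/0.0452 = 15.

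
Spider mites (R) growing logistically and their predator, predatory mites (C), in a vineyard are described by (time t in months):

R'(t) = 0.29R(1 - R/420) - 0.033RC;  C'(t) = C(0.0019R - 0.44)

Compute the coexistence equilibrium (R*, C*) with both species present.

From dC/dt = 0 with C > 0: 0.0019R* = 0.44, so R* = 232.
Substitute into dR/dt = 0: 0.29(1 - 232/420) = 0.033C*.
The bracket is 0.449, giving C* = 0.13/0.033 = 3.94.

R* ≈ 232, C* ≈ 3.94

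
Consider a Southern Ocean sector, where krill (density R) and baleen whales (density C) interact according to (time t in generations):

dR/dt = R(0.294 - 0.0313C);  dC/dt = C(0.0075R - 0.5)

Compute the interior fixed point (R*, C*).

Set dC/dt = 0 with C > 0: 0.0075R - 0.5 = 0, so R* = 0.5/0.0075 = 66.7.
Set dR/dt = 0 with R > 0: 0.294 - 0.0313C = 0, so C* = 0.294/0.0313 = 9.39.

R* ≈ 66.7, C* ≈ 9.39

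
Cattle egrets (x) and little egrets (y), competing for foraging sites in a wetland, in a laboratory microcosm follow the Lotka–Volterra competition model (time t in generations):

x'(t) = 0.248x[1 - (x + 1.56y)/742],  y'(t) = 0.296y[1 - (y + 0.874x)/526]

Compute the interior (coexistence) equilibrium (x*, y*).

Setting both brackets to zero gives the nullclines x + 1.56y = 742 and 0.874x + y = 526.
Substituting y = 526 - 0.874x into the first: x(1 - 1.56·0.874) = 742 - 1.56·526.
So x* = -78.6/-0.363 = 216, and then y* = 526 - 0.874·216 = 337.

x* ≈ 216, y* ≈ 337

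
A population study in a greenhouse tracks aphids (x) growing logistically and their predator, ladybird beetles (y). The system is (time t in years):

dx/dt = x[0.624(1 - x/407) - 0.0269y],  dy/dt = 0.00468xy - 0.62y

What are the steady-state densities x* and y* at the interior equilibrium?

From dy/dt = 0 with y > 0: 0.00468x* = 0.62, so x* = 132.
Substitute into dx/dt = 0: 0.624(1 - 132/407) = 0.0269y*.
The bracket is 0.674, giving y* = 0.421/0.0269 = 15.6.

x* ≈ 132, y* ≈ 15.6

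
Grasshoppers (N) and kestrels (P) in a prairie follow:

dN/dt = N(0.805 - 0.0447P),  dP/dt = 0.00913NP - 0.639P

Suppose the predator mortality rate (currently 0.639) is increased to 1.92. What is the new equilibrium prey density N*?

N* ≈ 210

At the interior fixed point, setting dP/dt = 0 with P > 0 fixes N* = (predator death rate)/(NP coefficient) — independent of the other coefficients.
With the change, N* = 1.92/0.00913 = 210; it rises from 70.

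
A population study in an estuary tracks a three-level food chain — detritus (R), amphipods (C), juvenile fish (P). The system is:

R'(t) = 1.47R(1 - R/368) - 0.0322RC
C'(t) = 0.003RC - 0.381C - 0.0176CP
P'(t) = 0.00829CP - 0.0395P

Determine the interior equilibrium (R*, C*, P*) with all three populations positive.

R* ≈ 330, C* ≈ 4.76, P* ≈ 34.5

From dP/dt = 0: 0.00829C* = 0.0395, so C* = 4.76.
From dR/dt = 0: 1.47(1 - R*/368) = 0.0322·4.76, giving R* = 368·(1 - 0.104) = 330.
From dC/dt = 0: 0.003·330 - 0.381 = 0.0176P*, so P* = 0.608/0.0176 = 34.5.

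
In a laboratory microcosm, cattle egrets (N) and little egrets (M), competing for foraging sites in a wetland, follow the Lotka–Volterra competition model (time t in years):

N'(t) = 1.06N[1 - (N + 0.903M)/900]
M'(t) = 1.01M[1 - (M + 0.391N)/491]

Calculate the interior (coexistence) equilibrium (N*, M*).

Setting both brackets to zero gives the nullclines N + 0.903M = 900 and 0.391N + M = 491.
Substituting M = 491 - 0.391N into the first: N(1 - 0.903·0.391) = 900 - 0.903·491.
So N* = 457/0.647 = 706, and then M* = 491 - 0.391·706 = 215.

N* ≈ 706, M* ≈ 215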